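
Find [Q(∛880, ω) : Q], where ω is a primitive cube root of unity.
[Q(∛880, ω) : Q] = 6

[Q(∛880):Q] = 3 (min poly x^3 - 880, irreducible since 880 is not a perfect cube). [Q(ω):Q] = 2 (min poly x^2 + x + 1). Since Q(∛880) ⊂ R and ω ∉ R, we have ω ∉ Q(∛880), so x^2 + x + 1 remains irreducible over Q(∛880) and [Q(∛880, ω) : Q(∛880)] = 2. By the tower law, [Q(∛880, ω) : Q] = 3 · 2 = 6. (In fact Q(∛880, ω) is the splitting field of x^3 - 880 over Q.)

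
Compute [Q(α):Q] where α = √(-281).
[Q(α):Q] = 2

[Q(α):Q] equals the degree of the minimal polynomial of α. Here α^2 = -281 and x^2 + 281 is irreducible (d = -281 is squarefree, ≠ 1, hence not a square), so deg(m_α) = 2. Thus [Q(α):Q] = 2.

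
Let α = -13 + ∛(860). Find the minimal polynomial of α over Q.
m_α(x) = x^3 + 39x^2 + 507x + 1337

Set β = α + 13 = ∛(860), so β^3 = 860. Then (α + 13)^3 - 860 = 0, i.e. α is a root of g(x) = (x + 13)^3 - 860 = x^3 + 39x^2 + 507x + 1337. Since g(x) = h(x + 13) where h(x) = x^3 - 860, and h is irreducible over Q (because 860 is not a perfect cube, so h has no rational root, and a monic cubic with no rational root is irreducible), g is also irreducible (irreducibility is preserved under the substitution x → x + 13). Hence m_α(x) = x^3 + 39x^2 + 507x + 1337.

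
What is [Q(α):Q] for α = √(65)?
[Q(α):Q] = 2

[Q(α):Q] equals the degree of the minimal polynomial of α. Here α^2 = 65 and x^2 - 65 is irreducible (d = 65 is squarefree, ≠ 1, hence not a square), so deg(m_α) = 2. Thus [Q(α):Q] = 2.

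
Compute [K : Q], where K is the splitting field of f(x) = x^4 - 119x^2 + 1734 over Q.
[K : Q] = 4

Solving the quadratic in x^2: x^2 = (119 ± √(119^2 - 4·1734))/2 = (119 ± √7225)/2 = (119 ± 85)/2, giving x^2 = 102 or x^2 = 17. So f(x) = (x^2 - 102)(x^2 - 17) and the roots of f are ±√102, ±√17. Hence the splitting field is K = Q(√102, √17). Since 102 and 17 are distinct squarefree integers > 1, their product 1734 is not a perfect square, so √17 ∉ Q(√102). By the tower law [K:Q] = [Q(√102,√17):Q(√102)] · [Q(√102):Q] = 2 · 2 = 4.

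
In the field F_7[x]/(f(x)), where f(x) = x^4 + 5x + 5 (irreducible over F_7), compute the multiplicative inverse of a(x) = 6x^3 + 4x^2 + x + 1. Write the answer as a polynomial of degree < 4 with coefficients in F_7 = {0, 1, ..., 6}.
a(x)^(-1) ≡ 4x^3 + 2x + 4 (mod f(x))

Since f is irreducible over F_7, F_7[x]/(f) is a field and a(x) ≠ 0 has an inverse. Apply the extended Euclidean algorithm to f(x) and a(x) in F_7[x]: f(x) = (6x + 3)·a(x) + (3x^2 + 3x + 2);  a(x) = (2x + 4)·(3x^2 + 3x + 2) + (6x);  (3x^2 + 3x + 2) = (4x + 4)·(6x) + (2). The last nonzero remainder is the constant 2 = gcd(f, a) in F_7. Back-substituting through the division chain expresses 2 = s(x)·a(x) + t(x)·f(x) with s(x) ≡ x^3 + 4x + 1 (mod f), so (x^3 + 4x + 1)·a(x) ≡ 2 (mod f). Multiplying by 2^(-1) ≡ 4 in F_7 gives a(x)^(-1) ≡ 4·(x^3 + 4x + 1) ≡ 4x^3 + 2x + 4 (mod f). Check: (6x^3 + 4x^2 + x + 1)·(4x^3 + 2x + 4) = 3x^6 + 2x^5 + 2x^4 + x^3 + 4x^2 + 6x + 4 ≡ 1 (mod x^4 + 5x + 5).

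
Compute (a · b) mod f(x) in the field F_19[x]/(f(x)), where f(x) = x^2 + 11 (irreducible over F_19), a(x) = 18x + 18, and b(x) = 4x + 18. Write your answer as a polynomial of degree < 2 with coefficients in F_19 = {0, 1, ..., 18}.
a · b ≡ 16x + 7 (mod f(x))

Multiply in F_19[x]: a(x)·b(x) = (18x + 18)·(4x + 18) = 15x^2 + 16x + 1. This has degree ≥ 2, so divide by f(x) over F_19: 15x^2 + 16x + 1 = (15)·(x^2 + 11) + (16x + 7). Hence a·b ≡ 16x + 7 (mod f). (F_19[x]/(f) is a field with 19^2 = 361 elements since f is irreducible of degree 2.)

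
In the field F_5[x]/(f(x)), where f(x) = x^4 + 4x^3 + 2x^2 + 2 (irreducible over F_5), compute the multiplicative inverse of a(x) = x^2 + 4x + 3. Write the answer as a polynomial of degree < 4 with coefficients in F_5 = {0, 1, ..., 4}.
a(x)^(-1) ≡ 3x^3 + 2x^2 + 2x (mod f(x))

Since f is irreducible over F_5, F_5[x]/(f) is a field and a(x) ≠ 0 has an inverse. Apply the extended Euclidean algorithm to f(x) and a(x) in F_5[x]: f(x) = (x^2 + 4)·a(x) + (4x);  a(x) = (4x + 1)·(4x) + (3). The last nonzero remainder is the constant 3 = gcd(f, a) in F_5. Back-substituting through the division chain expresses 3 = s(x)·a(x) + t(x)·f(x) with s(x) ≡ 4x^3 + x^2 + x (mod f), so (4x^3 + x^2 + x)·a(x) ≡ 3 (mod f). Multiplying by 3^(-1) ≡ 2 in F_5 gives a(x)^(-1) ≡ 2·(4x^3 + x^2 + x) ≡ 3x^3 + 2x^2 + 2x (mod f). Check: (x^2 + 4x + 3)·(3x^3 + 2x^2 + 2x) = 3x^5 + 4x^4 + 4x^3 + 4x^2 + x ≡ 1 (mod x^4 + 4x^3 + 2x^2 + 2).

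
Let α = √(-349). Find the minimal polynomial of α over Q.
m_α(x) = x^2 + 349

α satisfies α^2 + 349 = 0, so x^2 + 349 annihilates α. Since d = -349 is squarefree and ≠ 1, it is not a perfect square in Q, so x^2 + 349 has no rational root and is therefore irreducible over Q (a degree-2 polynomial over a field is irreducible iff it has no root). Hence m_α(x) = x^2 + 349.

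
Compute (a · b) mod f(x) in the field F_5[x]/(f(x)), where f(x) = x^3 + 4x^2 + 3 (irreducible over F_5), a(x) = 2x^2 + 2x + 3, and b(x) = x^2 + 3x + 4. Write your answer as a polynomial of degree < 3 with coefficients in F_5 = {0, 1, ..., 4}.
a · b ≡ 2x^2 + x + 2 (mod f(x))

Multiply in F_5[x]: a(x)·b(x) = (2x^2 + 2x + 3)·(x^2 + 3x + 4) = 2x^4 + 3x^3 + 2x^2 + 2x + 2. This has degree ≥ 3, so divide by f(x) over F_5: 2x^4 + 3x^3 + 2x^2 + 2x + 2 = (2x)·(x^3 + 4x^2 + 3) + (2x^2 + x + 2). Hence a·b ≡ 2x^2 + x + 2 (mod f). (F_5[x]/(f) is a field with 5^3 = 125 elements since f is irreducible of degree 3.)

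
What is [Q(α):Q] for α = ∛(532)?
[Q(α):Q] = 3

The minimal polynomial of α is x^3 - 532, irreducible over Q since 532 is not a perfect cube (so x^3 - 532 has no rational root). Hence [Q(α):Q] = deg(m_α) = 3.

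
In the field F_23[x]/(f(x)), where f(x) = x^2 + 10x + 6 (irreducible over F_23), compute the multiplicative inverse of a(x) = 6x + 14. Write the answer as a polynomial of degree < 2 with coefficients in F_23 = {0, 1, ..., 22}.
a(x)^(-1) ≡ 7x (mod f(x))

Since f is irreducible over F_23, F_23[x]/(f) is a field and a(x) ≠ 0 has an inverse. Apply the extended Euclidean algorithm to f(x) and a(x) in F_23[x]: f(x) = (4x)·a(x) + (6). The last nonzero remainder is the constant 6 = gcd(f, a) in F_23. Back-substituting through the division chain expresses 6 = s(x)·a(x) + t(x)·f(x) with s(x) ≡ 19x (mod f), so (19x)·a(x) ≡ 6 (mod f). Multiplying by 6^(-1) ≡ 4 in F_23 gives a(x)^(-1) ≡ 4·(19x) ≡ 7x (mod f). Check: (6x + 14)·(7x) = 19x^2 + 6x ≡ 1 (mod x^2 + 10x + 6).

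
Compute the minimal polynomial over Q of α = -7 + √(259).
m_α(x) = x^2 + 14x - 210

From α + 7 = √(259), squaring gives (α + 7)^2 = 259, i.e. α^2 + 14α + 49 = 259, so α^2 + 14α - 210 = 0. The discriminant of x^2 + 14x - 210 is (14)^2 - 4·(-210) = 196 + 840 = 1036, and 4·(259) is not a perfect square in Q since 259 is squarefree and ≠ 1. Hence x^2 + 14x - 210 is irreducible over Q and is the minimal polynomial of α.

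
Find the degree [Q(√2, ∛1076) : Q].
[Q(√2, ∛1076) : Q] = 6

Let L = Q(√2, ∛1076). Since Q(√2) ⊂ L and [Q(√2):Q] = 2, the tower law gives 2 | [L:Q]. Likewise Q(∛1076) ⊂ L with [Q(∛1076):Q] = 3 (because 1076 is not a perfect cube), so 3 | [L:Q]. As gcd(2,3) = 1, [L:Q] is divisible by 6. Conversely L is generated over Q by √2 and ∛1076, so [L:Q] ≤ 2·3 = 6. Therefore [Q(√2, ∛1076) : Q] = 6.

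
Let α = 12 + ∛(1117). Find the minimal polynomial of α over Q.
m_α(x) = x^3 - 36x^2 + 432x - 2845

Set β = α - 12 = ∛(1117), so β^3 = 1117. Then (α - 12)^3 - 1117 = 0, i.e. α is a root of g(x) = (x - 12)^3 - 1117 = x^3 - 36x^2 + 432x - 2845. Since g(x) = h(x - 12) where h(x) = x^3 - 1117, and h is irreducible over Q (because 1117 is not a perfect cube, so h has no rational root, and a monic cubic with no rational root is irreducible), g is also irreducible (irreducibility is preserved under the substitution x → x - 12). Hence m_α(x) = x^3 - 36x^2 + 432x - 2845.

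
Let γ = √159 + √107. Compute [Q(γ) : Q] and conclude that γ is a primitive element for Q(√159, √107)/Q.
[Q(γ) : Q] = 4 (equivalently, Q(γ) = Q(√159, √107))

Obviously Q(γ) ⊆ Q(√159, √107), and [Q(√159, √107):Q] = 4 (since 159, 107 are distinct squarefree integers > 1 with 17013 not a perfect square). To show equality we compute the minimal polynomial of γ. From γ = √159 + √107: γ^2 = 159 + 2√(17013) + 107 = 266 + 2√(17013), so γ^2 - 266 = 2√(17013); squaring, (γ^2 - 266)^2 = 4·17013, i.e. γ^4 - 532γ^2 + 70756 - 68052 = 0, i.e. γ^4 - 532γ^2 + 2704 = 0. So γ is a root of x^4 - 532x^2 + 2704. This polynomial is irreducible over Q: it has no rational root (each ±√159 ± √107 is irrational), and any factorization into two quadratics over Q would force √(17013) ∈ Q (pairing opposite roots) or √159, √107 ∈ Q (other pairings), all impossible. Hence [Q(γ):Q] = 4 = [Q(√159, √107):Q], so Q(γ) = Q(√159, √107).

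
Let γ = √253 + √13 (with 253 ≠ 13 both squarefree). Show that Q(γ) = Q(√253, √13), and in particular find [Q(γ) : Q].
[Q(γ) : Q] = 4 (equivalently, Q(γ) = Q(√253, √13))

Obviously Q(γ) ⊆ Q(√253, √13), and [Q(√253, √13):Q] = 4 (since 253, 13 are distinct squarefree integers > 1 with 3289 not a perfect square). To show equality we compute the minimal polynomial of γ. From γ = √253 + √13: γ^2 = 253 + 2√(3289) + 13 = 266 + 2√(3289), so γ^2 - 266 = 2√(3289); squaring, (γ^2 - 266)^2 = 4·3289, i.e. γ^4 - 532γ^2 + 70756 - 13156 = 0, i.e. γ^4 - 532γ^2 + 57600 = 0. So γ is a root of x^4 - 532x^2 + 57600. This polynomial is irreducible over Q: it has no rational root (each ±√253 ± √13 is irrational), and any factorization into two quadratics over Q would force √(3289) ∈ Q (pairing opposite roots) or √253, √13 ∈ Q (other pairings), all impossible. Hence [Q(γ):Q] = 4 = [Q(√253, √13):Q], so Q(γ) = Q(√253, √13).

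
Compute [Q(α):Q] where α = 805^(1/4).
[Q(α):Q] = 4

α is a root of x^4 - 805. By Eisenstein's criterion at the prime p = 5 (which divides the constant term 805 but p^2 = 25 does not, since 805 is squarefree), x^4 - 805 is irreducible over Q. Hence [Q(α):Q] = 4.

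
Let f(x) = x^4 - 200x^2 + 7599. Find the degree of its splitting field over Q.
[K : Q] = 4

Solving the quadratic in x^2: x^2 = (200 ± √(200^2 - 4·7599))/2 = (200 ± √9604)/2 = (200 ± 98)/2, giving x^2 = 149 or x^2 = 51. So f(x) = (x^2 - 149)(x^2 - 51) and the roots of f are ±√149, ±√51. Hence the splitting field is K = Q(√149, √51). Since 149 and 51 are distinct squarefree integers > 1, their product 7599 is not a perfect square, so √51 ∉ Q(√149). By the tower law [K:Q] = [Q(√149,√51):Q(√149)] · [Q(√149):Q] = 2 · 2 = 4.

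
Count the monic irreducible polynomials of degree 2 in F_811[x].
There are 328455 monic irreducible polynomials of degree 2 over F_811

Each element of F_{811^2} that lies in no proper subfield is a root of exactly one monic irreducible of degree 2 over F_811, and each such polynomial has 2 distinct roots in F_{811^2}. By Möbius inversion the count is N_811(2) = (1/2) Σ_{d|2} μ(2/d) · 811^d = (1/2)(μ(2)·811^1 + μ(1)·811^2) = 656910/2 = 328455.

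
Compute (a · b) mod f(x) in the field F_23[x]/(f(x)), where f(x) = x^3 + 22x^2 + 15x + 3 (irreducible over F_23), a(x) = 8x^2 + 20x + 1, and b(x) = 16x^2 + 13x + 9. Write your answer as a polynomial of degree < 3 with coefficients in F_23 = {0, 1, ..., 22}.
a · b ≡ 15x^2 + 16x + 9 (mod f(x))

Multiply in F_23[x]: a(x)·b(x) = (8x^2 + 20x + 1)·(16x^2 + 13x + 9) = 13x^4 + 10x^3 + 3x^2 + 9x + 9. This has degree ≥ 3, so divide by f(x) over F_23: 13x^4 + 10x^3 + 3x^2 + 9x + 9 = (13x)·(x^3 + 22x^2 + 15x + 3) + (15x^2 + 16x + 9). Hence a·b ≡ 15x^2 + 16x + 9 (mod f). (F_23[x]/(f) is a field with 23^3 = 12167 elements since f is irreducible of degree 3.)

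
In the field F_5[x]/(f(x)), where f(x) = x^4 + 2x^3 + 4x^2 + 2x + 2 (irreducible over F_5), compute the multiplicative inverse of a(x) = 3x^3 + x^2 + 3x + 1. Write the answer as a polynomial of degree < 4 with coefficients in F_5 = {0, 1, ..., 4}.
a(x)^(-1) ≡ x^3 + x + 4 (mod f(x))

Since f is irreducible over F_5, F_5[x]/(f) is a field and a(x) ≠ 0 has an inverse. Apply the extended Euclidean algorithm to f(x) and a(x) in F_5[x]: f(x) = (2x)·a(x) + (3x^2 + 2);  a(x) = (x + 2)·(3x^2 + 2) + (x + 2);  (3x^2 + 2) = (3x + 4)·(x + 2) + (4). The last nonzero remainder is the constant 4 = gcd(f, a) in F_5. Back-substituting through the division chain expresses 4 = s(x)·a(x) + t(x)·f(x) with s(x) ≡ 4x^3 + 4x + 1 (mod f), so (4x^3 + 4x + 1)·a(x) ≡ 4 (mod f). Multiplying by 4^(-1) ≡ 4 in F_5 gives a(x)^(-1) ≡ 4·(4x^3 + 4x + 1) ≡ x^3 + x + 4 (mod f). Check: (3x^3 + x^2 + 3x + 1)·(x^3 + x + 4) = 3x^6 + x^5 + x^4 + 4x^3 + 2x^2 + 3x + 4 ≡ 1 (mod x^4 + 2x^3 + 4x^2 + 2x + 2).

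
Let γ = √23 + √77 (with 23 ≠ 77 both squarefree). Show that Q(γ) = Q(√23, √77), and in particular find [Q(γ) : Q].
[Q(γ) : Q] = 4 (equivalently, Q(γ) = Q(√23, √77))

Obviously Q(γ) ⊆ Q(√23, √77), and [Q(√23, √77):Q] = 4 (since 23, 77 are distinct squarefree integers > 1 with 1771 not a perfect square). To show equality we compute the minimal polynomial of γ. From γ = √23 + √77: γ^2 = 23 + 2√(1771) + 77 = 100 + 2√(1771), so γ^2 - 100 = 2√(1771); squaring, (γ^2 - 100)^2 = 4·1771, i.e. γ^4 - 200γ^2 + 10000 - 7084 = 0, i.e. γ^4 - 200γ^2 + 2916 = 0. So γ is a root of x^4 - 200x^2 + 2916. This polynomial is irreducible over Q: it has no rational root (each ±√23 ± √77 is irrational), and any factorization into two quadratics over Q would force √(1771) ∈ Q (pairing opposite roots) or √23, √77 ∈ Q (other pairings), all impossible. Hence [Q(γ):Q] = 4 = [Q(√23, √77):Q], so Q(γ) = Q(√23, √77).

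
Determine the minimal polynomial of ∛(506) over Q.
m_α(x) = x^3 - 506

α satisfies α^3 = 506, so x^3 - 506 annihilates α. By the rational root test, a rational root p/q (in lowest terms) of x^3 - 506 would satisfy p^3 = 506 q^3, forcing q = 1 and p^3 = 506; but 506 is not a perfect cube, contradiction. A monic cubic over Q with no rational root is irreducible (any nontrivial factorization would include a linear factor). Hence x^3 - 506 is the minimal polynomial of α, and in particular [Q(α):Q] = 3.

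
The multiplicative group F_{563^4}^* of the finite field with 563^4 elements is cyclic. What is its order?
|F_{563^4}^*| = 100469346960

F_{563^4} has 563^4 = 100469346961 elements; its multiplicative group consists of all nonzero elements, so |F_{563^4}^*| = 100469346961 - 1 = 100469346960. (It is cyclic since any finite subgroup of the multiplicative group of a field is cyclic.)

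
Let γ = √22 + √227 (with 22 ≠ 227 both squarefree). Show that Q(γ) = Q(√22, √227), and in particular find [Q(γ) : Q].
[Q(γ) : Q] = 4 (equivalently, Q(γ) = Q(√22, √227))

Obviously Q(γ) ⊆ Q(√22, √227), and [Q(√22, √227):Q] = 4 (since 22, 227 are distinct squarefree integers > 1 with 4994 not a perfect square). To show equality we compute the minimal polynomial of γ. From γ = √22 + √227: γ^2 = 22 + 2√(4994) + 227 = 249 + 2√(4994), so γ^2 - 249 = 2√(4994); squaring, (γ^2 - 249)^2 = 4·4994, i.e. γ^4 - 498γ^2 + 62001 - 19976 = 0, i.e. γ^4 - 498γ^2 + 42025 = 0. So γ is a root of x^4 - 498x^2 + 42025. This polynomial is irreducible over Q: it has no rational root (each ±√22 ± √227 is irrational), and any factorization into two quadratics over Q would force √(4994) ∈ Q (pairing opposite roots) or √22, √227 ∈ Q (other pairings), all impossible. Hence [Q(γ):Q] = 4 = [Q(√22, √227):Q], so Q(γ) = Q(√22, √227).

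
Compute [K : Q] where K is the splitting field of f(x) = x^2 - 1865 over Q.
[K : Q] = 2

f(x) = x^2 - 1865 factors as (x - √1865)(x + √1865). The splitting field is K = Q(√1865). Since 1865 is squarefree and > 1, it is not a perfect square, so x^2 - 1865 is irreducible over Q and [Q(√1865) : Q] = 2. Hence [K : Q] = 2.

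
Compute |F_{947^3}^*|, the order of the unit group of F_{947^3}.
|F_{947^3}^*| = 849278122

F_{947^3} has 947^3 = 849278123 elements; its multiplicative group consists of all nonzero elements, so |F_{947^3}^*| = 849278123 - 1 = 849278122. (It is cyclic since any finite subgroup of the multiplicative group of a field is cyclic.)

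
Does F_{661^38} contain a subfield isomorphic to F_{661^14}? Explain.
No: F_{661^14} is not a subfield of F_{661^38}

F_{p^m} embeds in F_{p^n} iff m | n. Here 14 ∤ 38 (since 38 = 2·14 + 10 with remainder 10 ≠ 0), so F_{661^14} is not a subfield of F_{661^38}. Equivalently: if it were, the tower law would give 14 = [F_{661^14}:F_661] dividing [F_{661^38}:F_661] = 38, contradiction.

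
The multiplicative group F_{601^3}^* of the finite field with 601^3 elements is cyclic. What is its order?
|F_{601^3}^*| = 217081800

F_{601^3} has 601^3 = 217081801 elements; its multiplicative group consists of all nonzero elements, so |F_{601^3}^*| = 217081801 - 1 = 217081800. (It is cyclic since any finite subgroup of the multiplicative group of a field is cyclic.)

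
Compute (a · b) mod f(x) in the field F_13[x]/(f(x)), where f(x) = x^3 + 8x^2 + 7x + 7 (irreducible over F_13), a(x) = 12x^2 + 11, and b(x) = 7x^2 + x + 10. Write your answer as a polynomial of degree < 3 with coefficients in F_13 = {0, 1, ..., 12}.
a · b ≡ x^2 + 11 (mod f(x))

Multiply in F_13[x]: a(x)·b(x) = (12x^2 + 11)·(7x^2 + x + 10) = 6x^4 + 12x^3 + 2x^2 + 11x + 6. This has degree ≥ 3, so divide by f(x) over F_13: 6x^4 + 12x^3 + 2x^2 + 11x + 6 = (6x + 3)·(x^3 + 8x^2 + 7x + 7) + (x^2 + 11). Hence a·b ≡ x^2 + 11 (mod f). (F_13[x]/(f) is a field with 13^3 = 2197 elements since f is irreducible of degree 3.)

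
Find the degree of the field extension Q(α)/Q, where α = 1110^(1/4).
[Q(α):Q] = 4

α is a root of x^4 - 1110. By Eisenstein's criterion at the prime p = 2 (which divides the constant term 1110 but p^2 = 4 does not, since 1110 is squarefree), x^4 - 1110 is irreducible over Q. Hence [Q(α):Q] = 4.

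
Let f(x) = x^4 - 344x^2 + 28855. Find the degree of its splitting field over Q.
[K : Q] = 4

Solving the quadratic in x^2: x^2 = (344 ± √(344^2 - 4·28855))/2 = (344 ± √2916)/2 = (344 ± 54)/2, giving x^2 = 199 or x^2 = 145. So f(x) = (x^2 - 199)(x^2 - 145) and the roots of f are ±√199, ±√145. Hence the splitting field is K = Q(√199, √145). Since 199 and 145 are distinct squarefree integers > 1, their product 28855 is not a perfect square, so √145 ∉ Q(√199). By the tower law [K:Q] = [Q(√199,√145):Q(√199)] · [Q(√199):Q] = 2 · 2 = 4.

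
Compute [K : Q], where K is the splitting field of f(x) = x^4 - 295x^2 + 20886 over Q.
[K : Q] = 4

Solving the quadratic in x^2: x^2 = (295 ± √(295^2 - 4·20886))/2 = (295 ± √3481)/2 = (295 ± 59)/2, giving x^2 = 177 or x^2 = 118. So f(x) = (x^2 - 177)(x^2 - 118) and the roots of f are ±√177, ±√118. Hence the splitting field is K = Q(√177, √118). Since 177 and 118 are distinct squarefree integers > 1, their product 20886 is not a perfect square, so √118 ∉ Q(√177). By the tower law [K:Q] = [Q(√177,√118):Q(√177)] · [Q(√177):Q] = 2 · 2 = 4.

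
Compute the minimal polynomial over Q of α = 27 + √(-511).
m_α(x) = x^2 - 54x + 1240

From α - 27 = √(-511), squaring gives (α - 27)^2 = -511, i.e. α^2 - 54α + 729 = -511, so α^2 - 54α + 1240 = 0. The discriminant of x^2 - 54x + 1240 is (-54)^2 - 4·(1240) = 2916 - 4960 = -2044, and 4·(-511) is not a perfect square in Q since -511 is squarefree and ≠ 1. Hence x^2 - 54x + 1240 is irreducible over Q and is the minimal polynomial of α.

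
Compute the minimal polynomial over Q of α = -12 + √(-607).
m_α(x) = x^2 + 24x + 751

From α + 12 = √(-607), squaring gives (α + 12)^2 = -607, i.e. α^2 + 24α + 144 = -607, so α^2 + 24α + 751 = 0. The discriminant of x^2 + 24x + 751 is (24)^2 - 4·(751) = 576 - 3004 = -2428, and 4·(-607) is not a perfect square in Q since -607 is squarefree and ≠ 1. Hence x^2 + 24x + 751 is irreducible over Q and is the minimal polynomial of α.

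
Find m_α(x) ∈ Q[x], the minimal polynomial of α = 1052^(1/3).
m_α(x) = x^3 - 1052

α satisfies α^3 = 1052, so x^3 - 1052 annihilates α. By the rational root test, a rational root p/q (in lowest terms) of x^3 - 1052 would satisfy p^3 = 1052 q^3, forcing q = 1 and p^3 = 1052; but 1052 is not a perfect cube, contradiction. A monic cubic over Q with no rational root is irreducible (any nontrivial factorization would include a linear factor). Hence x^3 - 1052 is the minimal polynomial of α, and in particular [Q(α):Q] = 3.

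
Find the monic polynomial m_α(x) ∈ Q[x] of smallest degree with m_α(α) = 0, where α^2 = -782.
m_α(x) = x^2 + 782

α satisfies α^2 + 782 = 0, so x^2 + 782 annihilates α. Since d = -782 is squarefree and ≠ 1, it is not a perfect square in Q, so x^2 + 782 has no rational root and is therefore irreducible over Q (a degree-2 polynomial over a field is irreducible iff it has no root). Hence m_α(x) = x^2 + 782.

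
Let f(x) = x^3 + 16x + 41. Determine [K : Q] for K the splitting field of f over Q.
[K : Q] = 6

By the rational root test, any rational root of the monic integer polynomial f(x) = x^3 + 16x + 41 must be an integer dividing the constant term 41, i.e. one of ±{1, 41}. Evaluating: f(1) = 58, f(-1) = 24, f(41) = 69618, f(-41) = -69536; none is 0, so f has no rational root and is therefore irreducible over Q (a cubic with no linear factor over a field is irreducible). For an irreducible cubic, the Galois group is A_3 or S_3 according as the discriminant disc(f) = -4a^3 - 27b^2 = -4·(16)^3 - 27·(41)^2 = -61771 is or is not a square in Q. Here disc(f) = -61771 is not a perfect square in Q, so the Galois group of f over Q is not contained in A_3 and must be all of S_3. The splitting field has degree |S_3| = 6 over Q, so [K : Q] = 6.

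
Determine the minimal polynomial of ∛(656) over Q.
m_α(x) = x^3 - 656

α satisfies α^3 = 656, so x^3 - 656 annihilates α. By the rational root test, a rational root p/q (in lowest terms) of x^3 - 656 would satisfy p^3 = 656 q^3, forcing q = 1 and p^3 = 656; but 656 is not a perfect cube, contradiction. A monic cubic over Q with no rational root is irreducible (any nontrivial factorization would include a linear factor). Hence x^3 - 656 is the minimal polynomial of α, and in particular [Q(α):Q] = 3.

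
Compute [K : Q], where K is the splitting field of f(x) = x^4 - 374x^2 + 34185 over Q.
[K : Q] = 4

Solving the quadratic in x^2: x^2 = (374 ± √(374^2 - 4·34185))/2 = (374 ± √3136)/2 = (374 ± 56)/2, giving x^2 = 159 or x^2 = 215. So f(x) = (x^2 - 159)(x^2 - 215) and the roots of f are ±√159, ±√215. Hence the splitting field is K = Q(√159, √215). Since 159 and 215 are distinct squarefree integers > 1, their product 34185 is not a perfect square, so √215 ∉ Q(√159). By the tower law [K:Q] = [Q(√159,√215):Q(√159)] · [Q(√159):Q] = 2 · 2 = 4.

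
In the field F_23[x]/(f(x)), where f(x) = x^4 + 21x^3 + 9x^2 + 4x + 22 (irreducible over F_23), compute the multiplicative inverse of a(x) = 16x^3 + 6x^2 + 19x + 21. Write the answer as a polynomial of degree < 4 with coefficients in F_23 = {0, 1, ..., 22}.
a(x)^(-1) ≡ 17x^3 + 21x^2 + 15x + 10 (mod f(x))

Since f is irreducible over F_23, F_23[x]/(f) is a field and a(x) ≠ 0 has an inverse. Apply the extended Euclidean algorithm to f(x) and a(x) in F_23[x]: f(x) = (13x + 18)·a(x) + (22x^2 + 10x + 12);  a(x) = (7x + 18)·(22x^2 + 10x + 12) + (8x + 12);  (22x^2 + 10x + 12) = (20x)·(8x + 12) + (12). The last nonzero remainder is the constant 12 = gcd(f, a) in F_23. Back-substituting through the division chain expresses 12 = s(x)·a(x) + t(x)·f(x) with s(x) ≡ 20x^3 + 22x^2 + 19x + 5 (mod f), so (20x^3 + 22x^2 + 19x + 5)·a(x) ≡ 12 (mod f). Multiplying by 12^(-1) ≡ 2 in F_23 gives a(x)^(-1) ≡ 2·(20x^3 + 22x^2 + 19x + 5) ≡ 17x^3 + 21x^2 + 15x + 10 (mod f). Check: (16x^3 + 6x^2 + 19x + 21)·(17x^3 + 21x^2 + 15x + 10) = 19x^6 + x^5 + 22x^4 + 17x^3 + 4x^2 + 22x + 3 ≡ 1 (mod x^4 + 21x^3 + 9x^2 + 4x + 22).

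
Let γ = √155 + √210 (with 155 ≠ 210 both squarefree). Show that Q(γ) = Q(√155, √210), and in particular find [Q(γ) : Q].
[Q(γ) : Q] = 4 (equivalently, Q(γ) = Q(√155, √210))

Obviously Q(γ) ⊆ Q(√155, √210), and [Q(√155, √210):Q] = 4 (since 155, 210 are distinct squarefree integers > 1 with 32550 not a perfect square). To show equality we compute the minimal polynomial of γ. From γ = √155 + √210: γ^2 = 155 + 2√(32550) + 210 = 365 + 2√(32550), so γ^2 - 365 = 2√(32550); squaring, (γ^2 - 365)^2 = 4·32550, i.e. γ^4 - 730γ^2 + 133225 - 130200 = 0, i.e. γ^4 - 730γ^2 + 3025 = 0. So γ is a root of x^4 - 730x^2 + 3025. This polynomial is irreducible over Q: it has no rational root (each ±√155 ± √210 is irrational), and any factorization into two quadratics over Q would force √(32550) ∈ Q (pairing opposite roots) or √155, √210 ∈ Q (other pairings), all impossible. Hence [Q(γ):Q] = 4 = [Q(√155, √210):Q], so Q(γ) = Q(√155, √210).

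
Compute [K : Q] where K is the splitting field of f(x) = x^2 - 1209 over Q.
[K : Q] = 2

f(x) = x^2 - 1209 factors as (x - √1209)(x + √1209). The splitting field is K = Q(√1209). Since 1209 is squarefree and > 1, it is not a perfect square, so x^2 - 1209 is irreducible over Q and [Q(√1209) : Q] = 2. Hence [K : Q] = 2.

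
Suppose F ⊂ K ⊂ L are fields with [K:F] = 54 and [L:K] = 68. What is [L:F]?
[L:F] = 3672

The tower law says that for any tower of field extensions F ⊂ K ⊂ L with finite degrees, [L:F] = [L:K] · [K:F]. Here this gives [L:F] = 68 · 54 = 3672.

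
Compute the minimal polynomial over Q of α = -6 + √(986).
m_α(x) = x^2 + 12x - 950

From α + 6 = √(986), squaring gives (α + 6)^2 = 986, i.e. α^2 + 12α + 36 = 986, so α^2 + 12α - 950 = 0. The discriminant of x^2 + 12x - 950 is (12)^2 - 4·(-950) = 144 + 3800 = 3944, and 4·(986) is not a perfect square in Q since 986 is squarefree and ≠ 1. Hence x^2 + 12x - 950 is irreducible over Q and is the minimal polynomial of α.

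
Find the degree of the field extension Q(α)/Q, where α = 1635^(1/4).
[Q(α):Q] = 4

α is a root of x^4 - 1635. By Eisenstein's criterion at the prime p = 3 (which divides the constant term 1635 but p^2 = 9 does not, since 1635 is squarefree), x^4 - 1635 is irreducible over Q. Hence [Q(α):Q] = 4.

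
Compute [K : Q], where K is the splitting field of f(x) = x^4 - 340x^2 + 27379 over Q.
[K : Q] = 4

Solving the quadratic in x^2: x^2 = (340 ± √(340^2 - 4·27379))/2 = (340 ± √6084)/2 = (340 ± 78)/2, giving x^2 = 131 or x^2 = 209. So f(x) = (x^2 - 131)(x^2 - 209) and the roots of f are ±√131, ±√209. Hence the splitting field is K = Q(√131, √209). Since 131 and 209 are distinct squarefree integers > 1, their product 27379 is not a perfect square, so √209 ∉ Q(√131). By the tower law [K:Q] = [Q(√131,√209):Q(√131)] · [Q(√131):Q] = 2 · 2 = 4.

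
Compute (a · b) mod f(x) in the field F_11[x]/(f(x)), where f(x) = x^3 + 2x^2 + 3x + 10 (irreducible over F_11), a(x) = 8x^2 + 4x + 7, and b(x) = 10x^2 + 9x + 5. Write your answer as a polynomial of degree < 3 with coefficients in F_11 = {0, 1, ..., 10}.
a · b ≡ 2x^2 + 10x + 9 (mod f(x))

Multiply in F_11[x]: a(x)·b(x) = (8x^2 + 4x + 7)·(10x^2 + 9x + 5) = 3x^4 + 2x^3 + 3x^2 + 6x + 2. This has degree ≥ 3, so divide by f(x) over F_11: 3x^4 + 2x^3 + 3x^2 + 6x + 2 = (3x + 7)·(x^3 + 2x^2 + 3x + 10) + (2x^2 + 10x + 9). Hence a·b ≡ 2x^2 + 10x + 9 (mod f). (F_11[x]/(f) is a field with 11^3 = 1331 elements since f is irreducible of degree 3.)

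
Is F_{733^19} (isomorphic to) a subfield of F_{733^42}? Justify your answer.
No: F_{733^19} is not a subfield of F_{733^42}

F_{p^m} embeds in F_{p^n} iff m | n. Here 19 ∤ 42 (since 42 = 2·19 + 4 with remainder 4 ≠ 0), so F_{733^19} is not a subfield of F_{733^42}. Equivalently: if it were, the tower law would give 19 = [F_{733^19}:F_733] dividing [F_{733^42}:F_733] = 42, contradiction.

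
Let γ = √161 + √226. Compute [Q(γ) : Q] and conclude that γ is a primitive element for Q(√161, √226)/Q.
[Q(γ) : Q] = 4 (equivalently, Q(γ) = Q(√161, √226))

Obviously Q(γ) ⊆ Q(√161, √226), and [Q(√161, √226):Q] = 4 (since 161, 226 are distinct squarefree integers > 1 with 36386 not a perfect square). To show equality we compute the minimal polynomial of γ. From γ = √161 + √226: γ^2 = 161 + 2√(36386) + 226 = 387 + 2√(36386), so γ^2 - 387 = 2√(36386); squaring, (γ^2 - 387)^2 = 4·36386, i.e. γ^4 - 774γ^2 + 149769 - 145544 = 0, i.e. γ^4 - 774γ^2 + 4225 = 0. So γ is a root of x^4 - 774x^2 + 4225. This polynomial is irreducible over Q: it has no rational root (each ±√161 ± √226 is irrational), and any factorization into two quadratics over Q would force √(36386) ∈ Q (pairing opposite roots) or √161, √226 ∈ Q (other pairings), all impossible. Hence [Q(γ):Q] = 4 = [Q(√161, √226):Q], so Q(γ) = Q(√161, √226).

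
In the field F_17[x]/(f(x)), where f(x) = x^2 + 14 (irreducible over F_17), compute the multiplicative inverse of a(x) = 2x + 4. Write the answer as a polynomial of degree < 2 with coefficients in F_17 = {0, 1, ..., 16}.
a(x)^(-1) ≡ 8x + 1 (mod f(x))

Since f is irreducible over F_17, F_17[x]/(f) is a field and a(x) ≠ 0 has an inverse. Apply the extended Euclidean algorithm to f(x) and a(x) in F_17[x]: f(x) = (9x + 16)·a(x) + (1). The last nonzero remainder is the constant 1 = gcd(f, a) in F_17. Back-substituting through the division chain expresses 1 = s(x)·a(x) + t(x)·f(x) with s(x) ≡ 8x + 1 (mod f), so a(x)^(-1) ≡ s(x) = 8x + 1 (mod f). Check: (2x + 4)·(8x + 1) = 16x^2 + 4 ≡ 1 (mod x^2 + 14).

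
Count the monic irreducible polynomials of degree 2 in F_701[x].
There are 245350 monic irreducible polynomials of degree 2 over F_701

Each element of F_{701^2} that lies in no proper subfield is a root of exactly one monic irreducible of degree 2 over F_701, and each such polynomial has 2 distinct roots in F_{701^2}. By Möbius inversion the count is N_701(2) = (1/2) Σ_{d|2} μ(2/d) · 701^d = (1/2)(μ(2)·701^1 + μ(1)·701^2) = 490700/2 = 245350.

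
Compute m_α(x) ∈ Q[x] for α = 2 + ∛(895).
m_α(x) = x^3 - 6x^2 + 12x - 903

Set β = α - 2 = ∛(895), so β^3 = 895. Then (α - 2)^3 - 895 = 0, i.e. α is a root of g(x) = (x - 2)^3 - 895 = x^3 - 6x^2 + 12x - 903. Since g(x) = h(x - 2) where h(x) = x^3 - 895, and h is irreducible over Q (because 895 is not a perfect cube, so h has no rational root, and a monic cubic with no rational root is irreducible), g is also irreducible (irreducibility is preserved under the substitution x → x - 2). Hence m_α(x) = x^3 - 6x^2 + 12x - 903.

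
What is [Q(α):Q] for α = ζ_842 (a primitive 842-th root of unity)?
[Q(α):Q] = 420

The minimal polynomial of ζ_842 over Q is the 842-th cyclotomic polynomial Φ_842(x), which is irreducible over Q and has degree φ(842) = 420. Hence [Q(α):Q] = φ(842) = 420.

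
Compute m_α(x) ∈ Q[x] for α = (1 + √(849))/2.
m_α(x) = x^2 - x - 212

From 2α - 1 = √(849), squaring gives (2α - 1)^2 = 849, i.e. 4α^2 - 4α + 1 = 849, so α^2 - α + (1 - 849)/4 = 0. Since 849 ≡ 1 (mod 4), (1 - 849)/4 = -212 ∈ Z. The polynomial x^2 - x - 212 has discriminant 1 - 4·(-212) = 849, which is not a perfect square in Q (d = 849 is squarefree and ≠ 1), so x^2 - x - 212 is irreducible over Q. It is the minimal polynomial of α.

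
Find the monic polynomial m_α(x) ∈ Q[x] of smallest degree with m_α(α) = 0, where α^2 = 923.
m_α(x) = x^2 - 923

α satisfies α^2 - 923 = 0, so x^2 - 923 annihilates α. Since d = 923 is squarefree and ≠ 1, it is not a perfect square in Q, so x^2 - 923 has no rational root and is therefore irreducible over Q (a degree-2 polynomial over a field is irreducible iff it has no root). Hence m_α(x) = x^2 - 923.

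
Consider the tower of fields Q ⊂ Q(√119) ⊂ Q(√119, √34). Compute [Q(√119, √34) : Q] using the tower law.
[Q(√119, √34) : Q] = 4

[Q(√119):Q] = 2 (min poly x^2 - 119, irreducible since 119 is squarefree > 1). For the top step, suppose √34 ∈ Q(√119), say √34 = c + d√119 with c, d ∈ Q. Squaring: 34 = c^2 + 119d^2 + 2cd√119. Since √119 ∉ Q this forces 2cd = 0. If d = 0 then √34 = c ∈ Q, contradicting 34 squarefree > 1. If c = 0 then 34 = 119d^2, so 119·34 = (119d)^2 is a perfect square in Q — but 119·34 = 4046 is not a perfect square (since 119 and 34 are distinct squarefree integers). Contradiction. Hence √34 ∉ Q(√119), so x^2 - 34 stays irreducible over Q(√119) and [Q(√119, √34) : Q(√119)] = 2. By the tower law, [Q(√119, √34) : Q] = 2 · 2 = 4.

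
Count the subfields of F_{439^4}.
F_{439^4} has 3 subfields

The subfields of F_{p^n} are exactly the fields F_{p^d} for d | n (each is the fixed field of the unique index-d subgroup of Gal(F_{p^n}/F_p) ≅ Z/nZ). The divisors of n = 4 are {1, 2, 4}, giving 3 subfields: F_{439^1}, F_{439^2}, F_{439^4}.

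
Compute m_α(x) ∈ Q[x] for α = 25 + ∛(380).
m_α(x) = x^3 - 75x^2 + 1875x - 16005

Set β = α - 25 = ∛(380), so β^3 = 380. Then (α - 25)^3 - 380 = 0, i.e. α is a root of g(x) = (x - 25)^3 - 380 = x^3 - 75x^2 + 1875x - 16005. Since g(x) = h(x - 25) where h(x) = x^3 - 380, and h is irreducible over Q (because 380 is not a perfect cube, so h has no rational root, and a monic cubic with no rational root is irreducible), g is also irreducible (irreducibility is preserved under the substitution x → x - 25). Hence m_α(x) = x^3 - 75x^2 + 1875x - 16005.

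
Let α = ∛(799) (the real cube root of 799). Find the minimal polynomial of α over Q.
m_α(x) = x^3 - 799

α satisfies α^3 = 799, so x^3 - 799 annihilates α. By the rational root test, a rational root p/q (in lowest terms) of x^3 - 799 would satisfy p^3 = 799 q^3, forcing q = 1 and p^3 = 799; but 799 is not a perfect cube, contradiction. A monic cubic over Q with no rational root is irreducible (any nontrivial factorization would include a linear factor). Hence x^3 - 799 is the minimal polynomial of α, and in particular [Q(α):Q] = 3.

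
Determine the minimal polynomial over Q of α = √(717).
m_α(x) = x^2 - 717

α satisfies α^2 - 717 = 0, so x^2 - 717 annihilates α. Since d = 717 is squarefree and ≠ 1, it is not a perfect square in Q, so x^2 - 717 has no rational root and is therefore irreducible over Q (a degree-2 polynomial over a field is irreducible iff it has no root). Hence m_α(x) = x^2 - 717.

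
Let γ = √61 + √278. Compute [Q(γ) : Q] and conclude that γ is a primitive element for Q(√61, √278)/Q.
[Q(γ) : Q] = 4 (equivalently, Q(γ) = Q(√61, √278))

Obviously Q(γ) ⊆ Q(√61, √278), and [Q(√61, √278):Q] = 4 (since 61, 278 are distinct squarefree integers > 1 with 16958 not a perfect square). To show equality we compute the minimal polynomial of γ. From γ = √61 + √278: γ^2 = 61 + 2√(16958) + 278 = 339 + 2√(16958), so γ^2 - 339 = 2√(16958); squaring, (γ^2 - 339)^2 = 4·16958, i.e. γ^4 - 678γ^2 + 114921 - 67832 = 0, i.e. γ^4 - 678γ^2 + 47089 = 0. So γ is a root of x^4 - 678x^2 + 47089. This polynomial is irreducible over Q: it has no rational root (each ±√61 ± √278 is irrational), and any factorization into two quadratics over Q would force √(16958) ∈ Q (pairing opposite roots) or √61, √278 ∈ Q (other pairings), all impossible. Hence [Q(γ):Q] = 4 = [Q(√61, √278):Q], so Q(γ) = Q(√61, √278).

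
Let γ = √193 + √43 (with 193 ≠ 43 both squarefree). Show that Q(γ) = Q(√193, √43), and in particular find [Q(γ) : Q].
[Q(γ) : Q] = 4 (equivalently, Q(γ) = Q(√193, √43))

Obviously Q(γ) ⊆ Q(√193, √43), and [Q(√193, √43):Q] = 4 (since 193, 43 are distinct squarefree integers > 1 with 8299 not a perfect square). To show equality we compute the minimal polynomial of γ. From γ = √193 + √43: γ^2 = 193 + 2√(8299) + 43 = 236 + 2√(8299), so γ^2 - 236 = 2√(8299); squaring, (γ^2 - 236)^2 = 4·8299, i.e. γ^4 - 472γ^2 + 55696 - 33196 = 0, i.e. γ^4 - 472γ^2 + 22500 = 0. So γ is a root of x^4 - 472x^2 + 22500. This polynomial is irreducible over Q: it has no rational root (each ±√193 ± √43 is irrational), and any factorization into two quadratics over Q would force √(8299) ∈ Q (pairing opposite roots) or √193, √43 ∈ Q (other pairings), all impossible. Hence [Q(γ):Q] = 4 = [Q(√193, √43):Q], so Q(γ) = Q(√193, √43).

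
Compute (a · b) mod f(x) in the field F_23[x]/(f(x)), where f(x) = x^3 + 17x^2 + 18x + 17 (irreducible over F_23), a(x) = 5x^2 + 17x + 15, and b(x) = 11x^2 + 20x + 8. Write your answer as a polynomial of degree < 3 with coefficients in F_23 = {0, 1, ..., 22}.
a · b ≡ 14x^2 + 10x + 4 (mod f(x))

Multiply in F_23[x]: a(x)·b(x) = (5x^2 + 17x + 15)·(11x^2 + 20x + 8) = 9x^4 + 11x^3 + 16x^2 + 22x + 5. This has degree ≥ 3, so divide by f(x) over F_23: 9x^4 + 11x^3 + 16x^2 + 22x + 5 = (9x + 19)·(x^3 + 17x^2 + 18x + 17) + (14x^2 + 10x + 4). Hence a·b ≡ 14x^2 + 10x + 4 (mod f). (F_23[x]/(f) is a field with 23^3 = 12167 elements since f is irreducible of degree 3.)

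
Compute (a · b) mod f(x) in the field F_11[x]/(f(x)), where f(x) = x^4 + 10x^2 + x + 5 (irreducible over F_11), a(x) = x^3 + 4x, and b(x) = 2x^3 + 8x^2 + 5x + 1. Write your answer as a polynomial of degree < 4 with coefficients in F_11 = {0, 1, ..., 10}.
a · b ≡ 6x^3 + 6x^2 + 4x + 2 (mod f(x))

Multiply in F_11[x]: a(x)·b(x) = (x^3 + 4x)·(2x^3 + 8x^2 + 5x + 1) = 2x^6 + 8x^5 + 2x^4 + 9x^2 + 4x. This has degree ≥ 4, so divide by f(x) over F_11: 2x^6 + 8x^5 + 2x^4 + 9x^2 + 4x = (2x^2 + 8x + 4)·(x^4 + 10x^2 + x + 5) + (6x^3 + 6x^2 + 4x + 2). Hence a·b ≡ 6x^3 + 6x^2 + 4x + 2 (mod f). (F_11[x]/(f) is a field with 11^4 = 14641 elements since f is irreducible of degree 4.)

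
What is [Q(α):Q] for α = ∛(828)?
[Q(α):Q] = 3

The minimal polynomial of α is x^3 - 828, irreducible over Q since 828 is not a perfect cube (so x^3 - 828 has no rational root). Hence [Q(α):Q] = deg(m_α) = 3.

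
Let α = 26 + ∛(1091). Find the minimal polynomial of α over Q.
m_α(x) = x^3 - 78x^2 + 2028x - 18667

Set β = α - 26 = ∛(1091), so β^3 = 1091. Then (α - 26)^3 - 1091 = 0, i.e. α is a root of g(x) = (x - 26)^3 - 1091 = x^3 - 78x^2 + 2028x - 18667. Since g(x) = h(x - 26) where h(x) = x^3 - 1091, and h is irreducible over Q (because 1091 is not a perfect cube, so h has no rational root, and a monic cubic with no rational root is irreducible), g is also irreducible (irreducibility is preserved under the substitution x → x - 26). Hence m_α(x) = x^3 - 78x^2 + 2028x - 18667.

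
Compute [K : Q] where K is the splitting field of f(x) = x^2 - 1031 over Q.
[K : Q] = 2

f(x) = x^2 - 1031 factors as (x - √1031)(x + √1031). The splitting field is K = Q(√1031). Since 1031 is squarefree and > 1, it is not a perfect square, so x^2 - 1031 is irreducible over Q and [Q(√1031) : Q] = 2. Hence [K : Q] = 2.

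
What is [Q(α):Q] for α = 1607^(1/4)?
[Q(α):Q] = 4

α is a root of x^4 - 1607. By Eisenstein's criterion at the prime p = 1607 (which divides the constant term 1607 but p^2 = 2582449 does not, since 1607 is squarefree), x^4 - 1607 is irreducible over Q. Hence [Q(α):Q] = 4.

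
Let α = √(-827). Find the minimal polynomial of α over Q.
m_α(x) = x^2 + 827

α satisfies α^2 + 827 = 0, so x^2 + 827 annihilates α. Since d = -827 is squarefree and ≠ 1, it is not a perfect square in Q, so x^2 + 827 has no rational root and is therefore irreducible over Q (a degree-2 polynomial over a field is irreducible iff it has no root). Hence m_α(x) = x^2 + 827.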